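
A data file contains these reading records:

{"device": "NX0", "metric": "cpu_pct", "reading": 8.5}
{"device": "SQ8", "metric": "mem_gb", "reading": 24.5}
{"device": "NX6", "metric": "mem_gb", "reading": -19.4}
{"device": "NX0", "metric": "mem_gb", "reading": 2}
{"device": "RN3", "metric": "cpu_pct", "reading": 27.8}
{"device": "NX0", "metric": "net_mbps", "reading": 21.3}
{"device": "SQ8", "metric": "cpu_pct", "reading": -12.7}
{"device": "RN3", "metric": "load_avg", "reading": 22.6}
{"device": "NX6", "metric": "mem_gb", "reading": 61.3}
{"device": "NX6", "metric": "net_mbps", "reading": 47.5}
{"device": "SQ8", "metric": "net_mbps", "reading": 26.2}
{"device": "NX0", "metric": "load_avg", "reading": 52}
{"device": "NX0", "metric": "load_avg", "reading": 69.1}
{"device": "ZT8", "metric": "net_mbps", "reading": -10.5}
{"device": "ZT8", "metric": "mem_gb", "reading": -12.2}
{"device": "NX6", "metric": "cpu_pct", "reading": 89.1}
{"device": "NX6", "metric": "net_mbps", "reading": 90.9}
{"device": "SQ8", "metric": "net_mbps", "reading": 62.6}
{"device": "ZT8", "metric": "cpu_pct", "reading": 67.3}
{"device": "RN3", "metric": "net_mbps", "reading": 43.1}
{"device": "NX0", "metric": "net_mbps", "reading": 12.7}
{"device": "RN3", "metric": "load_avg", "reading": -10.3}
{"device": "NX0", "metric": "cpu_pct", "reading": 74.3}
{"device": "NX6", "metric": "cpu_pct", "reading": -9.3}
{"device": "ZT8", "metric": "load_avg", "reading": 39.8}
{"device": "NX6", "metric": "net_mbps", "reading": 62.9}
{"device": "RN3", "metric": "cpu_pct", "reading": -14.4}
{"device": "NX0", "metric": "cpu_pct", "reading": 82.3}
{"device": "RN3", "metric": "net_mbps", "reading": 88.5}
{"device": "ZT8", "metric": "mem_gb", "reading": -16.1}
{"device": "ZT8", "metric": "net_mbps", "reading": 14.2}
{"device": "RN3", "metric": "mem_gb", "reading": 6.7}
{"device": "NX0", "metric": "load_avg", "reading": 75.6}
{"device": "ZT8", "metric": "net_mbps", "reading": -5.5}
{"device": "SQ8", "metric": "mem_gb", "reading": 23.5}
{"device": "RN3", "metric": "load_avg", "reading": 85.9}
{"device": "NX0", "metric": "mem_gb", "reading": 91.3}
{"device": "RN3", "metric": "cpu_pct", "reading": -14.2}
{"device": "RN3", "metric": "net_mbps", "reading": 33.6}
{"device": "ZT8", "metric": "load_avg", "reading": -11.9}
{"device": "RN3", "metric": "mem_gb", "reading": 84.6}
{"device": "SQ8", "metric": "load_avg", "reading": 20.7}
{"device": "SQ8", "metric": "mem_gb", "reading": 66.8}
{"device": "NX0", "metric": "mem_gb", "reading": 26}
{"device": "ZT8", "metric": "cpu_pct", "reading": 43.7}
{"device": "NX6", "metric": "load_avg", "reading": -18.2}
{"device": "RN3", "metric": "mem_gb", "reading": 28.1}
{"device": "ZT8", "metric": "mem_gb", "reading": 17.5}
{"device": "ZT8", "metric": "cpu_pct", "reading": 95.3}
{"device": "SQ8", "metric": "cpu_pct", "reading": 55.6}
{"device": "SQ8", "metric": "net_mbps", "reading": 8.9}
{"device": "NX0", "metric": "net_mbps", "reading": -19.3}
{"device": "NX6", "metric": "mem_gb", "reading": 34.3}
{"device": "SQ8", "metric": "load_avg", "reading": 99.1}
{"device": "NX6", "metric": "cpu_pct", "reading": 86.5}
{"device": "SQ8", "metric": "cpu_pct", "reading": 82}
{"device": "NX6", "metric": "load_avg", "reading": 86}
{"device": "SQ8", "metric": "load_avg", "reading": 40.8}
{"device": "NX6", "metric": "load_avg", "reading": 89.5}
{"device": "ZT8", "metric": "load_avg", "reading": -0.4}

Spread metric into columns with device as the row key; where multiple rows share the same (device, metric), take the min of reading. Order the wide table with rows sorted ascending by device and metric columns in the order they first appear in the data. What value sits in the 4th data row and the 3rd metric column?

With rows sorted ascending by device, row 4 is device=SQ8. metric columns in first-appearance order: cpu_pct, mem_gb, net_mbps, load_avg; column 3 is net_mbps.
Long rows with device=SQ8, metric=net_mbps: min(26.2, 62.6, 8.9) = 8.9.

8.9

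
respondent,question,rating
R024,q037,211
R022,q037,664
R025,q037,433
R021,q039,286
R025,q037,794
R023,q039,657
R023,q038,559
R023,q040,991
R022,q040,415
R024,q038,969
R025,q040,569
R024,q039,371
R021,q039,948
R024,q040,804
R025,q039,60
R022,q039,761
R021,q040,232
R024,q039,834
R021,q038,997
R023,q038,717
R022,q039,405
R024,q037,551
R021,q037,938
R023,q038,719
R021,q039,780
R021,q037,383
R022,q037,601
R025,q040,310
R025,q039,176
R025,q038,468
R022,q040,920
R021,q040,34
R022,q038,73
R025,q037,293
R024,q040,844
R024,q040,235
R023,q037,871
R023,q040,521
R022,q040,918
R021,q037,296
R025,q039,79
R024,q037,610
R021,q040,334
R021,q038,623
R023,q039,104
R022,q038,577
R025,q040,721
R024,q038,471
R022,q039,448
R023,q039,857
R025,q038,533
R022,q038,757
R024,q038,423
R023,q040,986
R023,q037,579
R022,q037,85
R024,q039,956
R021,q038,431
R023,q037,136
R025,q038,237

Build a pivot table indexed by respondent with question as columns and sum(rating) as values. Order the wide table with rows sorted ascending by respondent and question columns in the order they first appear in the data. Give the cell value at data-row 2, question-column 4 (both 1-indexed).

With rows sorted ascending by respondent, row 2 is respondent=R022. question columns in first-appearance order: q037, q039, q038, q040; column 4 is q040.
Long rows with respondent=R022, question=q040: 415 + 920 + 918 = 2253.

2253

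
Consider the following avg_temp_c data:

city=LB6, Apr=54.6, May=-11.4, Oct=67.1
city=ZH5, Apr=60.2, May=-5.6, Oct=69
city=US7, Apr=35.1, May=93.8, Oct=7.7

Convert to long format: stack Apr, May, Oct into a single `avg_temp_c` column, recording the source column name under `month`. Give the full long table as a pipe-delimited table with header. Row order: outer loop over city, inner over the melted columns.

| city | month | avg_temp_c |
| LB6 | Apr | 54.6 |
| LB6 | May | -11.4 |
| LB6 | Oct | 67.1 |
| ZH5 | Apr | 60.2 |
| ZH5 | May | -5.6 |
| ZH5 | Oct | 69 |
| US7 | Apr | 35.1 |
| US7 | May | 93.8 |
| US7 | Oct | 7.7 |

Each (city, column) pair becomes one row: 3 × 3 = 9 rows.
For example, (LB6, Apr) → avg_temp_c=54.6.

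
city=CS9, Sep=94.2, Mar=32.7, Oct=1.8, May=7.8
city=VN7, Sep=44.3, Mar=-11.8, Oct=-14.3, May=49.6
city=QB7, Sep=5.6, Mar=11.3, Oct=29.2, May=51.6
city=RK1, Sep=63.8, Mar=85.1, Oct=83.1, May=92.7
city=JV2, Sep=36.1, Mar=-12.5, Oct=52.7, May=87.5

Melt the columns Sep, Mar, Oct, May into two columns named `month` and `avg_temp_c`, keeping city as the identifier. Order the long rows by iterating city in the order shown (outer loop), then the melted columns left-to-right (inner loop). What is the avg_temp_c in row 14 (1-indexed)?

85.1

20 rows total (5 × 4). Row 14: index ⌊(14-1)/4⌋ = 3 into city → RK1; (14-1) mod 4 = 1 into the melted columns → Mar.
So row 14 is (RK1, Mar, 85.1); avg_temp_c = 85.1.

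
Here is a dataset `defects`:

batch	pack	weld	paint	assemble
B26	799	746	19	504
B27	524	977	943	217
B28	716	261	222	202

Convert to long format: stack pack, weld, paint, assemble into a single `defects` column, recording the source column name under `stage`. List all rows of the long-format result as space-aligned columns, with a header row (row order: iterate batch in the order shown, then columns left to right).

batch  stage     defects
B26    pack      799    
B26    weld      746    
B26    paint     19     
B26    assemble  504    
B27    pack      524    
B27    weld      977    
B27    paint     943    
B27    assemble  217    
B28    pack      716    
B28    weld      261    
B28    paint     222    
B28    assemble  202    

Each (batch, column) pair becomes one row: 3 × 4 = 12 rows.
For example, (B26, pack) → defects=799.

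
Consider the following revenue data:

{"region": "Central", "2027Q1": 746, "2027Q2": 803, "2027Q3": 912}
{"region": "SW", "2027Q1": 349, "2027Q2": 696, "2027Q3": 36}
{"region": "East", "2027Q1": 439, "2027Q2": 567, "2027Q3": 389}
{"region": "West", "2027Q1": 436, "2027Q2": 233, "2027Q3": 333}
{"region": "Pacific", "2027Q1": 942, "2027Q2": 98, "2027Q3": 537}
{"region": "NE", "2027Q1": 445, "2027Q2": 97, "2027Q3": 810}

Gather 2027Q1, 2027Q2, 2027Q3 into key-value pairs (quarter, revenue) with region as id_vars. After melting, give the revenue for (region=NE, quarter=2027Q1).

445

Unpivoting turns each (region, wide-column) pair into one long row.
The wide cell at row NE, column 2027Q1 holds 445, so the long row (NE, 2027Q1) has revenue=445.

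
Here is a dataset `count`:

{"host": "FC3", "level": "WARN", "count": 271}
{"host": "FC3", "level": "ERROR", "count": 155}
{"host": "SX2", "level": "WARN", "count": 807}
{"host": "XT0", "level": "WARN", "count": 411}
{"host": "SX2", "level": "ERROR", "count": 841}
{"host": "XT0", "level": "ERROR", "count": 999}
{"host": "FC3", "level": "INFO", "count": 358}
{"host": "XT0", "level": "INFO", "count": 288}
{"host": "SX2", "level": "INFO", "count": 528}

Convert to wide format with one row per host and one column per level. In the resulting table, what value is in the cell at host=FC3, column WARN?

Wide layout: rows indexed by host, columns are the 3 distinct level values (WARN, ERROR, INFO).
Cell (host=FC3, level=WARN) draws from the long row where host=FC3 and level=WARN, which has count=271.

271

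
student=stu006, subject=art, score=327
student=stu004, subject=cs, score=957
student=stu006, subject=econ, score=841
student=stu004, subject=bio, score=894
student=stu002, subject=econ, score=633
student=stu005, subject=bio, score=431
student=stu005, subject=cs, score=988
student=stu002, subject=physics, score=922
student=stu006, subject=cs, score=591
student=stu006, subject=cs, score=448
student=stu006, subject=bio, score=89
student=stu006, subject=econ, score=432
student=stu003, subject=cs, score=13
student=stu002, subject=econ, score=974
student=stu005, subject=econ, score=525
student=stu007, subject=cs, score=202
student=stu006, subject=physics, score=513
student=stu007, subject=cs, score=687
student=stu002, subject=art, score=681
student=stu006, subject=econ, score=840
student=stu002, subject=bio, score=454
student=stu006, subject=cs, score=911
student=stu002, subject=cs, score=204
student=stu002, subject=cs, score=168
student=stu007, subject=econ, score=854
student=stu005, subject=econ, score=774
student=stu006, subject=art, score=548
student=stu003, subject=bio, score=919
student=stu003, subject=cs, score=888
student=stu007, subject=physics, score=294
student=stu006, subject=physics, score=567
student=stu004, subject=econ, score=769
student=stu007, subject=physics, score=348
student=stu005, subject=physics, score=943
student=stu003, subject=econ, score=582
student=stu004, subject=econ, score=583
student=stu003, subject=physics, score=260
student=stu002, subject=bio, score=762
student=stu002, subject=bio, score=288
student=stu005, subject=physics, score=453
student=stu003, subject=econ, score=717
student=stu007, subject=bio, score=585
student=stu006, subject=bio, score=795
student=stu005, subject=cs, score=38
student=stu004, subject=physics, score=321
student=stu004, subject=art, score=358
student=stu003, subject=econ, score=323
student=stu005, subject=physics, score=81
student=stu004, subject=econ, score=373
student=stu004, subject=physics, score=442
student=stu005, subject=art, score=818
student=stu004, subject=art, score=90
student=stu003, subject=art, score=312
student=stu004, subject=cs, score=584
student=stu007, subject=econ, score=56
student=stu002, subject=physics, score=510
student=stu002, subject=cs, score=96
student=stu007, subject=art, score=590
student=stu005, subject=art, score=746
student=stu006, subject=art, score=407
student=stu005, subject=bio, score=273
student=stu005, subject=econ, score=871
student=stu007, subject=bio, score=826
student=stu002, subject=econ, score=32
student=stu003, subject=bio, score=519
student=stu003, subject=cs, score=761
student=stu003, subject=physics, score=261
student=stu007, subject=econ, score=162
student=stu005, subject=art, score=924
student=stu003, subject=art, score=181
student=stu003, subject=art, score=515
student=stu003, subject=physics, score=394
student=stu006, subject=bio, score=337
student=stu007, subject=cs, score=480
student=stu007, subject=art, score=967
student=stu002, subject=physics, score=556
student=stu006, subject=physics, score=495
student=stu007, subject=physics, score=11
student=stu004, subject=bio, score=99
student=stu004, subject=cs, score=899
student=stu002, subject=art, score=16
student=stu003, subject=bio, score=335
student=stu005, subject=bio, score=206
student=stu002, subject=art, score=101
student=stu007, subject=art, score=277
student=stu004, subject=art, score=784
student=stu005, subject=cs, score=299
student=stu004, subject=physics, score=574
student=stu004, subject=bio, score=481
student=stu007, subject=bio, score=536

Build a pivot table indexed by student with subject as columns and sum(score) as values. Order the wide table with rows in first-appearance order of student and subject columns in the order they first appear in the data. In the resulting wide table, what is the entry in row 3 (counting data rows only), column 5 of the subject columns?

1988

With rows in first-appearance order of student, row 3 is student=stu002. subject columns in first-appearance order: art, cs, econ, bio, physics; column 5 is physics.
Long rows with student=stu002, subject=physics: 922 + 510 + 556 = 1988.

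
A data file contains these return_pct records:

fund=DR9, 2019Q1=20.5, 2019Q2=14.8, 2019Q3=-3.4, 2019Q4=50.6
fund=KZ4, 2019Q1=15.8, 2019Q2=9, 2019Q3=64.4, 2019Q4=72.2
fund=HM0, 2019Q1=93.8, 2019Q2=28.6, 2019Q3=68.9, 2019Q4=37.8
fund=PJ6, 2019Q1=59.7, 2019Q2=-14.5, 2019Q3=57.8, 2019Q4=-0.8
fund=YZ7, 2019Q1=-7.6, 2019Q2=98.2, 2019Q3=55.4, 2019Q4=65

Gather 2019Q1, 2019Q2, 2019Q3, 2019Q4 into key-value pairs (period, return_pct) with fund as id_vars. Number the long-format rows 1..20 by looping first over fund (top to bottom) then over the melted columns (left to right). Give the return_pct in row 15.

57.8

20 rows total (5 × 4). Row 15: index ⌊(15-1)/4⌋ = 3 into fund → PJ6; (15-1) mod 4 = 2 into the melted columns → 2019Q3.
So row 15 is (PJ6, 2019Q3, 57.8); return_pct = 57.8.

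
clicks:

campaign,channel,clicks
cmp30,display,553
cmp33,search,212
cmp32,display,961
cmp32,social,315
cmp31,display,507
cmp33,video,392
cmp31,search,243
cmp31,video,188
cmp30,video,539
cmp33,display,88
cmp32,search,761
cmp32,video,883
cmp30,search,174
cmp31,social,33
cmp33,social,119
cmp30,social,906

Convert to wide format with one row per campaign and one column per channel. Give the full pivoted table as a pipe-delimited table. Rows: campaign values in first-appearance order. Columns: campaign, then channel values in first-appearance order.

| campaign | display | search | social | video |
| cmp30 | 553 | 174 | 906 | 539 |
| cmp33 | 88 | 212 | 119 | 392 |
| cmp32 | 961 | 761 | 315 | 883 |
| cmp31 | 507 | 243 | 33 | 188 |

Columns: campaign plus the 4 distinct channel values (display, search, social, video).
For example, row cmp30 column display takes clicks=553 from the long row (cmp30, display).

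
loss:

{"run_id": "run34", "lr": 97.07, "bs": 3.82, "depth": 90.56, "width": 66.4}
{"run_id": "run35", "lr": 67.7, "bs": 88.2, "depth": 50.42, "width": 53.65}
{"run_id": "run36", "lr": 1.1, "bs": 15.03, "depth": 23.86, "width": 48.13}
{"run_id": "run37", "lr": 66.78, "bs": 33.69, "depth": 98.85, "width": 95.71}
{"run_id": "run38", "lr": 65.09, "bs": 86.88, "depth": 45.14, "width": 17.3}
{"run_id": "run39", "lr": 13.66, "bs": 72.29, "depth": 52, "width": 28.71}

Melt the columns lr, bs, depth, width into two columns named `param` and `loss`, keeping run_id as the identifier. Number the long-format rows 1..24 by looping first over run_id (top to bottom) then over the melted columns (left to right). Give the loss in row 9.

24 rows total (6 × 4). Row 9: index ⌊(9-1)/4⌋ = 2 into run_id → run36; (9-1) mod 4 = 0 into the melted columns → lr.
So row 9 is (run36, lr, 1.1); loss = 1.1.

1.1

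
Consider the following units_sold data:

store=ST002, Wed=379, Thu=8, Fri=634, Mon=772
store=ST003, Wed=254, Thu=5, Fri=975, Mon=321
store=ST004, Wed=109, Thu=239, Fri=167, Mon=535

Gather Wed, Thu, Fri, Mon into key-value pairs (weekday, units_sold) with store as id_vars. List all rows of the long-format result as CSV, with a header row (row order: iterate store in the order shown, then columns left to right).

store,weekday,units_sold
ST002,Wed,379
ST002,Thu,8
ST002,Fri,634
ST002,Mon,772
ST003,Wed,254
ST003,Thu,5
ST003,Fri,975
ST003,Mon,321
ST004,Wed,109
ST004,Thu,239
ST004,Fri,167
ST004,Mon,535

Each (store, column) pair becomes one row: 3 × 4 = 12 rows.
For example, (ST002, Wed) → units_sold=379.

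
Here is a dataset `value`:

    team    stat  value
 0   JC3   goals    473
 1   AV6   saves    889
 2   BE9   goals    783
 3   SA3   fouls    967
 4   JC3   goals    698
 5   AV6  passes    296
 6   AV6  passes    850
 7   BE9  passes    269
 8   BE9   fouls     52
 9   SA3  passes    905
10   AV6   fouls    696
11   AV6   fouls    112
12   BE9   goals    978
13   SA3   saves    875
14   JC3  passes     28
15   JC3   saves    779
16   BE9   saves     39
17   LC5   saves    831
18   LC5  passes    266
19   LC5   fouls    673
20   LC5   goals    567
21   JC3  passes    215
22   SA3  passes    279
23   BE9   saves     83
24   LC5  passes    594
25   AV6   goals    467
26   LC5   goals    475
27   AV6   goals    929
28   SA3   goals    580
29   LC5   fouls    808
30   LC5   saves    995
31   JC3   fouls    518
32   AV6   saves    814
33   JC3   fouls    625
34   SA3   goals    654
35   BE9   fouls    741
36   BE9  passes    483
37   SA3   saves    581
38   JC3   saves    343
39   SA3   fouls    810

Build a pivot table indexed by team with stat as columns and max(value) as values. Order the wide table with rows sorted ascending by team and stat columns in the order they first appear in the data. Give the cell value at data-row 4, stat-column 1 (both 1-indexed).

567

With rows sorted ascending by team, row 4 is team=LC5. stat columns in first-appearance order: goals, saves, fouls, passes; column 1 is goals.
Long rows with team=LC5, stat=goals: max(567, 475) = 567.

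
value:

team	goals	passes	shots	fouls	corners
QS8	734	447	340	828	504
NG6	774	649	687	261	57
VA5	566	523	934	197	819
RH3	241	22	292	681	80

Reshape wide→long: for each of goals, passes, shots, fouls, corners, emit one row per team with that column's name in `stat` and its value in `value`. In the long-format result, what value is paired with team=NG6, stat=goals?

Unpivoting turns each (team, wide-column) pair into one long row.
The wide cell at row NG6, column goals holds 774, so the long row (NG6, goals) has value=774.

774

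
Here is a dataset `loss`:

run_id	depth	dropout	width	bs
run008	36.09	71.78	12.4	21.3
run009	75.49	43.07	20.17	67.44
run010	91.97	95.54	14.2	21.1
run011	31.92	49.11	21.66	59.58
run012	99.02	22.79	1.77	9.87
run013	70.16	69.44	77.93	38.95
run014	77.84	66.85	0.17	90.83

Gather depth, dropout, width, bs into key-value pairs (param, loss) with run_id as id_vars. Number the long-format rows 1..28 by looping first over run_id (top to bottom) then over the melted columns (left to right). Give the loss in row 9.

28 rows total (7 × 4). Row 9: index ⌊(9-1)/4⌋ = 2 into run_id → run010; (9-1) mod 4 = 0 into the melted columns → depth.
So row 9 is (run010, depth, 91.97); loss = 91.97.

91.97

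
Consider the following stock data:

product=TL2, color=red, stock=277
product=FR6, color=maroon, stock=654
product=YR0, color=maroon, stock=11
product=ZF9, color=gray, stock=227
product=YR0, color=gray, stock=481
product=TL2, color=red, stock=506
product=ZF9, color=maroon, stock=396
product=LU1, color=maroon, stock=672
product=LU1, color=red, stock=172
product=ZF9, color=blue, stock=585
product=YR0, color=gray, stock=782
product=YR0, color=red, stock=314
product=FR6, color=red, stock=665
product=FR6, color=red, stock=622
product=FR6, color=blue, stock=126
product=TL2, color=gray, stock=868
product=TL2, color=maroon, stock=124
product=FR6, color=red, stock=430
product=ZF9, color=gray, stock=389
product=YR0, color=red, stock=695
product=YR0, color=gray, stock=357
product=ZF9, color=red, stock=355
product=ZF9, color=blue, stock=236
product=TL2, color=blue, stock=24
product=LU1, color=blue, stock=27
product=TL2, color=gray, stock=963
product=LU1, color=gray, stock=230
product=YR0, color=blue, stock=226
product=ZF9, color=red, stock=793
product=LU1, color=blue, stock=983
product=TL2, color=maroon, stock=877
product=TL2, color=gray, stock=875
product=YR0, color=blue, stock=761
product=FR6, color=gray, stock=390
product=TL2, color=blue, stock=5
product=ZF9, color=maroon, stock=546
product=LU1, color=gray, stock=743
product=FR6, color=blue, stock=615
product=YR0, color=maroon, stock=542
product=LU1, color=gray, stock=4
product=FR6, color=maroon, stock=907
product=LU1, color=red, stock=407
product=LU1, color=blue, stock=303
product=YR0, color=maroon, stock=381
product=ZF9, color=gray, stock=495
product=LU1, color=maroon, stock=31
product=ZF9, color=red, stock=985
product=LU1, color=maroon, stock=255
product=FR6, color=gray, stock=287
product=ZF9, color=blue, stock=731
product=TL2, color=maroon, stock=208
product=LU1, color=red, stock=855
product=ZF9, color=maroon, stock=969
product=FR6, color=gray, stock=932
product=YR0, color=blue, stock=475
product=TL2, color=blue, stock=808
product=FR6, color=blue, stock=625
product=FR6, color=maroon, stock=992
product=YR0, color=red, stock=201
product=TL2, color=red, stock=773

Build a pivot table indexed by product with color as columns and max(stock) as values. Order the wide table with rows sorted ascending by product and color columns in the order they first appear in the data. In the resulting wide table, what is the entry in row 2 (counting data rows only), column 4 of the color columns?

With rows sorted ascending by product, row 2 is product=LU1. color columns in first-appearance order: red, maroon, gray, blue; column 4 is blue.
Long rows with product=LU1, color=blue: max(27, 983, 303) = 983.

983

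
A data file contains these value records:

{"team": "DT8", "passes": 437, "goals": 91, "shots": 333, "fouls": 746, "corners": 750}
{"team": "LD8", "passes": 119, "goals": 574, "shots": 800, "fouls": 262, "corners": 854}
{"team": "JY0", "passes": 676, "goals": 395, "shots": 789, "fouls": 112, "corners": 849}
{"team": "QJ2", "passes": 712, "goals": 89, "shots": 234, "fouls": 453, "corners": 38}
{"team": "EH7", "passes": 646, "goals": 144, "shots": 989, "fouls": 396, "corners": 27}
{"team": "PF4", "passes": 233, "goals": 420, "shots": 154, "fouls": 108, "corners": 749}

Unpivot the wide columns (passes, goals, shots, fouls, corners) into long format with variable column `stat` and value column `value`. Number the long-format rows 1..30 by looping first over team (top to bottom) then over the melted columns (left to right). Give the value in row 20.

38

30 rows total (6 × 5). Row 20: index ⌊(20-1)/5⌋ = 3 into team → QJ2; (20-1) mod 5 = 4 into the melted columns → corners.
So row 20 is (QJ2, corners, 38); value = 38.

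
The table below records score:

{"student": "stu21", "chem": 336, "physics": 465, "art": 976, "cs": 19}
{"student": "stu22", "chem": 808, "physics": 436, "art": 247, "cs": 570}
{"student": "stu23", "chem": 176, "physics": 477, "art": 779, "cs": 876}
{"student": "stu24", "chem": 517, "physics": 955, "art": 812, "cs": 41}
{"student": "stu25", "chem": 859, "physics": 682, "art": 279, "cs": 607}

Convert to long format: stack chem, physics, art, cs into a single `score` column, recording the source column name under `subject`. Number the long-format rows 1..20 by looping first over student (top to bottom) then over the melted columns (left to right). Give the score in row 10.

20 rows total (5 × 4). Row 10: index ⌊(10-1)/4⌋ = 2 into student → stu23; (10-1) mod 4 = 1 into the melted columns → physics.
So row 10 is (stu23, physics, 477); score = 477.

477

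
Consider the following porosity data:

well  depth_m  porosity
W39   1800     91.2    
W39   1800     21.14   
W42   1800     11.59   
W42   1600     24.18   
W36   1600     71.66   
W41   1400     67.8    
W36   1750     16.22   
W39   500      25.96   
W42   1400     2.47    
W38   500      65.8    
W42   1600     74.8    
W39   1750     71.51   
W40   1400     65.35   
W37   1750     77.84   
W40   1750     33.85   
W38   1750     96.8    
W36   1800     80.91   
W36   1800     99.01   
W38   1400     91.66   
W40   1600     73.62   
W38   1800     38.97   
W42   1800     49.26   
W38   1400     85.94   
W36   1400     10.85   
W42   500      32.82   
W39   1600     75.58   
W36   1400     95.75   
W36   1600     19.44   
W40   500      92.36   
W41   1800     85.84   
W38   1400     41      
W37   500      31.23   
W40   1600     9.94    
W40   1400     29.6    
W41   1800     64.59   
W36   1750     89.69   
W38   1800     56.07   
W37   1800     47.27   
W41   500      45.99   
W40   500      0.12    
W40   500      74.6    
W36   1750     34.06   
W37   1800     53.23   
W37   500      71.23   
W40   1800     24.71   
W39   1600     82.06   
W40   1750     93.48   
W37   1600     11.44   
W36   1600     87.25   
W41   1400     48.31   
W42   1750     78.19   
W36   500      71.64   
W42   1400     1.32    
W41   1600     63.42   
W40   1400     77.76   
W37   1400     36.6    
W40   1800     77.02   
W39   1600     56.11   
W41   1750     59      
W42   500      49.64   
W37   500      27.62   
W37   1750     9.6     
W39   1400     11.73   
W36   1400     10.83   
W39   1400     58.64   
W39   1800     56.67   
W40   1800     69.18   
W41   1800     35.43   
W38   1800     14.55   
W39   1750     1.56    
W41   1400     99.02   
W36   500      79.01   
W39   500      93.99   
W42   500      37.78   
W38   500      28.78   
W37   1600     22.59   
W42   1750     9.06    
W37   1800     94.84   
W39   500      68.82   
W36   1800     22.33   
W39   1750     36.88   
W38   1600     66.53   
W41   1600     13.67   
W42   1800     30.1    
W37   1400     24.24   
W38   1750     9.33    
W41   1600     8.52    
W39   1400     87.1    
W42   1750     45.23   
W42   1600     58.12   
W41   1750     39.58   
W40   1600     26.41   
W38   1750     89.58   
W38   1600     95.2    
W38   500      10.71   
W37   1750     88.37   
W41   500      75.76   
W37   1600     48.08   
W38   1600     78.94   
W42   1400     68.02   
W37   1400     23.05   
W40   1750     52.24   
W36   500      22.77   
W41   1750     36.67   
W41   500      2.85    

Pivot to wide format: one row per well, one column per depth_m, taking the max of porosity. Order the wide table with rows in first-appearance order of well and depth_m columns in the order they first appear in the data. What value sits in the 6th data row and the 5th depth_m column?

With rows in first-appearance order of well, row 6 is well=W40. depth_m columns in first-appearance order: 1800, 1600, 1400, 1750, 500; column 5 is 500.
Long rows with well=W40, depth_m=500: max(92.36, 0.12, 74.6) = 92.36.

92.36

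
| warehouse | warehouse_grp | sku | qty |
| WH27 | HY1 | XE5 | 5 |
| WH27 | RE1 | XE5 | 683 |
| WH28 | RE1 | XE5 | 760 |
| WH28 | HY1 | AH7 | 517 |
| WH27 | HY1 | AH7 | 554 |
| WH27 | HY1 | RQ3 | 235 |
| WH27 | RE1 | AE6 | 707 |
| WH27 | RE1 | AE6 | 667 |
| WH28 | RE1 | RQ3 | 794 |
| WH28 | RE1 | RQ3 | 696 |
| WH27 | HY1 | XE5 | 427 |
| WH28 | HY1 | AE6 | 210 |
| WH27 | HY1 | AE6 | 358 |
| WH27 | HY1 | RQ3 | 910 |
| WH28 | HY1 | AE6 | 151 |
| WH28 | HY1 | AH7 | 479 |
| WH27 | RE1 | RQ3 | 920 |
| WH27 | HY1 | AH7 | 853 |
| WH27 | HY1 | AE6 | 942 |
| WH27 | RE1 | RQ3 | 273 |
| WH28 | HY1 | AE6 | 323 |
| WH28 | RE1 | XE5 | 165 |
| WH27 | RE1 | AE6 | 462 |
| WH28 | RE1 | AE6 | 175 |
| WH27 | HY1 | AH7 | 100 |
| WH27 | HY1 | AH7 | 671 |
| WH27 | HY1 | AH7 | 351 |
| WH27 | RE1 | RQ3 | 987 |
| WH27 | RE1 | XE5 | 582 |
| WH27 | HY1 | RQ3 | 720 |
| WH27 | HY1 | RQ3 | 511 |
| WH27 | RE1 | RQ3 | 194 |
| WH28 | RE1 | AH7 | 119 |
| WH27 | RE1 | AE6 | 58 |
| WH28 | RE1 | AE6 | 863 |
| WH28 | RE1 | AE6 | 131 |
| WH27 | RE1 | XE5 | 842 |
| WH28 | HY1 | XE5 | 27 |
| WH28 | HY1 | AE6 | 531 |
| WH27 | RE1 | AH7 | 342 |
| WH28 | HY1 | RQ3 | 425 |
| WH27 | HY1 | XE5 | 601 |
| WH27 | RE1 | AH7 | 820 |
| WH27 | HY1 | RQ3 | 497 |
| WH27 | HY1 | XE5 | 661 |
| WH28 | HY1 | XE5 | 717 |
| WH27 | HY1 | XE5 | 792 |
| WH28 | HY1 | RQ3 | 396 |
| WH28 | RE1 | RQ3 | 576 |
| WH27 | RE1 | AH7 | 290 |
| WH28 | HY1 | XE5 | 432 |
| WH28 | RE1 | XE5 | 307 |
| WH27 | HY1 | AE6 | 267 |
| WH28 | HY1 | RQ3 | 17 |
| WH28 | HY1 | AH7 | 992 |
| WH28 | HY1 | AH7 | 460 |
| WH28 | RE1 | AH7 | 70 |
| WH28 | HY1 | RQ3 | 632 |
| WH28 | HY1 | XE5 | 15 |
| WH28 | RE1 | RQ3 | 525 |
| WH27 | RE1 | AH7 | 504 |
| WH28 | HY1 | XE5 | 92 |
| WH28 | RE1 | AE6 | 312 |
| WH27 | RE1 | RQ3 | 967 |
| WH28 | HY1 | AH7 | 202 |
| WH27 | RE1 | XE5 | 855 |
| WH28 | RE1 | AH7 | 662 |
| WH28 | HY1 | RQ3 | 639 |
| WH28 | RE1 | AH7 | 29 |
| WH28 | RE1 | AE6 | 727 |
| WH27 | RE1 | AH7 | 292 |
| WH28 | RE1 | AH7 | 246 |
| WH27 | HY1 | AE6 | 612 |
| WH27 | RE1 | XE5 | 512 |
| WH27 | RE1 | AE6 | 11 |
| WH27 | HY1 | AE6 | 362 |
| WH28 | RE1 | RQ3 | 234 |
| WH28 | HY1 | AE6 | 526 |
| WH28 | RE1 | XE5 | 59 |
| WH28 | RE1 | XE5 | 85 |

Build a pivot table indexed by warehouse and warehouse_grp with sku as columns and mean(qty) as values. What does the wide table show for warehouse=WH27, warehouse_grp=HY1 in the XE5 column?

497.20

Rows with warehouse=WH27, warehouse_grp=HY1 and sku=XE5: qty values are 5, 427, 601, 661, 792.
(5 + 427 + 601 + 661 + 792) / 5 = 497.20.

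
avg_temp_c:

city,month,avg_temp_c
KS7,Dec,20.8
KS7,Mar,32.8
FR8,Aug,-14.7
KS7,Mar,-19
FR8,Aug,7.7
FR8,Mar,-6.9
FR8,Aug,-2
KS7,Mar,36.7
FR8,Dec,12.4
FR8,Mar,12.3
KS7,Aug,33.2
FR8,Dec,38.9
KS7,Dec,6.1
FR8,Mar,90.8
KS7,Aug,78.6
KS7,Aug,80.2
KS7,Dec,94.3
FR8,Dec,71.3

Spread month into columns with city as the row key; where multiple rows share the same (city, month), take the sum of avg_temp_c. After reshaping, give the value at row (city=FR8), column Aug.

Rows with city=FR8 and month=Aug: avg_temp_c values are -14.7, 7.7, -2.
-14.7 + 7.7 + -2 = -9.

-9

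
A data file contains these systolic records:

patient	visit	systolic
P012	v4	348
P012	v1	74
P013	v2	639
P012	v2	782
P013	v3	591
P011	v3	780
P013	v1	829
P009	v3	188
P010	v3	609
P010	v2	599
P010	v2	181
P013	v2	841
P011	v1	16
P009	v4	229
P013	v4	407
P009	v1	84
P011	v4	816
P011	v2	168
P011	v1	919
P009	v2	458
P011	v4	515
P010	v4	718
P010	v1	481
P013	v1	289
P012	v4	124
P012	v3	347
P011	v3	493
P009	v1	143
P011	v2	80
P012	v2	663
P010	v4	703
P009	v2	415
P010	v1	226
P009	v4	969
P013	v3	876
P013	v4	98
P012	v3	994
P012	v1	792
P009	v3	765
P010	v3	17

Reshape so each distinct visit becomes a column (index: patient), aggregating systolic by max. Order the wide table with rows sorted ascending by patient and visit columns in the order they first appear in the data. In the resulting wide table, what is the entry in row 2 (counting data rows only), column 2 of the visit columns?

481

With rows sorted ascending by patient, row 2 is patient=P010. visit columns in first-appearance order: v4, v1, v2, v3; column 2 is v1.
Long rows with patient=P010, visit=v1: max(481, 226) = 481.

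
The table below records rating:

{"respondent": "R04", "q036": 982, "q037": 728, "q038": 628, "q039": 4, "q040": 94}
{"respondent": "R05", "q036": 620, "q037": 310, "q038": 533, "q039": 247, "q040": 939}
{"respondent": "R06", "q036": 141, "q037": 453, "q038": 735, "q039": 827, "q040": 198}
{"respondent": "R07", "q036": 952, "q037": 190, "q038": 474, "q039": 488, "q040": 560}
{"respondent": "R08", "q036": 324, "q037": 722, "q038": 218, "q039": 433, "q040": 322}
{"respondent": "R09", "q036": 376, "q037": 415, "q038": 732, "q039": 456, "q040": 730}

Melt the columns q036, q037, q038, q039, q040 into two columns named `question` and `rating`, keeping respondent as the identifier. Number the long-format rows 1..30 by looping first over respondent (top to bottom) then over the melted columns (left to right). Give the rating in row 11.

30 rows total (6 × 5). Row 11: index ⌊(11-1)/5⌋ = 2 into respondent → R06; (11-1) mod 5 = 0 into the melted columns → q036.
So row 11 is (R06, q036, 141); rating = 141.

141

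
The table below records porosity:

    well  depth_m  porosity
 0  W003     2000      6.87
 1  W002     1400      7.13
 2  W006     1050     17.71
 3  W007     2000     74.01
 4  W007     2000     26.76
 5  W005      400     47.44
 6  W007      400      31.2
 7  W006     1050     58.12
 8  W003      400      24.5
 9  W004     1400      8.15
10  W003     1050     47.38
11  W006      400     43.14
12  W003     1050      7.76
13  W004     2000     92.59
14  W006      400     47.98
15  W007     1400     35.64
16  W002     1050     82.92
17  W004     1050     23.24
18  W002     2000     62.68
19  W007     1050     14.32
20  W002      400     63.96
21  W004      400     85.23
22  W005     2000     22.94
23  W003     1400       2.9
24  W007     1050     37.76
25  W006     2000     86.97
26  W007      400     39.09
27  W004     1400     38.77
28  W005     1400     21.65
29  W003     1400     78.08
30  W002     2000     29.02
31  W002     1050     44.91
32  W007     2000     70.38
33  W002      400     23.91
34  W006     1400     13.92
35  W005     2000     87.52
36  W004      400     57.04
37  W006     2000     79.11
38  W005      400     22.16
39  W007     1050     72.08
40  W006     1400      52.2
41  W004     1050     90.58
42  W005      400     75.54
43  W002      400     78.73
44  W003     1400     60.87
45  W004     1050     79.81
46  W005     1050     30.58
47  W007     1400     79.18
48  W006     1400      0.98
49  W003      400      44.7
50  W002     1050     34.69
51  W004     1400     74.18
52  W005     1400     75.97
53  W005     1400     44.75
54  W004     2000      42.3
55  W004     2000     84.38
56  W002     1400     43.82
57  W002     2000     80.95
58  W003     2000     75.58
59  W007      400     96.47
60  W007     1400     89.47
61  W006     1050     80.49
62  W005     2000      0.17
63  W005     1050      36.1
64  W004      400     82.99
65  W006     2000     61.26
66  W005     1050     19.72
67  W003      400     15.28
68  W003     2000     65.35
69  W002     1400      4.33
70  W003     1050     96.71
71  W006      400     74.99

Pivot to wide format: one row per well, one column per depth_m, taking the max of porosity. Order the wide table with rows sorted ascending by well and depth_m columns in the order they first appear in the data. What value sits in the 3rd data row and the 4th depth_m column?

85.23

With rows sorted ascending by well, row 3 is well=W004. depth_m columns in first-appearance order: 2000, 1400, 1050, 400; column 4 is 400.
Long rows with well=W004, depth_m=400: max(85.23, 57.04, 82.99) = 85.23.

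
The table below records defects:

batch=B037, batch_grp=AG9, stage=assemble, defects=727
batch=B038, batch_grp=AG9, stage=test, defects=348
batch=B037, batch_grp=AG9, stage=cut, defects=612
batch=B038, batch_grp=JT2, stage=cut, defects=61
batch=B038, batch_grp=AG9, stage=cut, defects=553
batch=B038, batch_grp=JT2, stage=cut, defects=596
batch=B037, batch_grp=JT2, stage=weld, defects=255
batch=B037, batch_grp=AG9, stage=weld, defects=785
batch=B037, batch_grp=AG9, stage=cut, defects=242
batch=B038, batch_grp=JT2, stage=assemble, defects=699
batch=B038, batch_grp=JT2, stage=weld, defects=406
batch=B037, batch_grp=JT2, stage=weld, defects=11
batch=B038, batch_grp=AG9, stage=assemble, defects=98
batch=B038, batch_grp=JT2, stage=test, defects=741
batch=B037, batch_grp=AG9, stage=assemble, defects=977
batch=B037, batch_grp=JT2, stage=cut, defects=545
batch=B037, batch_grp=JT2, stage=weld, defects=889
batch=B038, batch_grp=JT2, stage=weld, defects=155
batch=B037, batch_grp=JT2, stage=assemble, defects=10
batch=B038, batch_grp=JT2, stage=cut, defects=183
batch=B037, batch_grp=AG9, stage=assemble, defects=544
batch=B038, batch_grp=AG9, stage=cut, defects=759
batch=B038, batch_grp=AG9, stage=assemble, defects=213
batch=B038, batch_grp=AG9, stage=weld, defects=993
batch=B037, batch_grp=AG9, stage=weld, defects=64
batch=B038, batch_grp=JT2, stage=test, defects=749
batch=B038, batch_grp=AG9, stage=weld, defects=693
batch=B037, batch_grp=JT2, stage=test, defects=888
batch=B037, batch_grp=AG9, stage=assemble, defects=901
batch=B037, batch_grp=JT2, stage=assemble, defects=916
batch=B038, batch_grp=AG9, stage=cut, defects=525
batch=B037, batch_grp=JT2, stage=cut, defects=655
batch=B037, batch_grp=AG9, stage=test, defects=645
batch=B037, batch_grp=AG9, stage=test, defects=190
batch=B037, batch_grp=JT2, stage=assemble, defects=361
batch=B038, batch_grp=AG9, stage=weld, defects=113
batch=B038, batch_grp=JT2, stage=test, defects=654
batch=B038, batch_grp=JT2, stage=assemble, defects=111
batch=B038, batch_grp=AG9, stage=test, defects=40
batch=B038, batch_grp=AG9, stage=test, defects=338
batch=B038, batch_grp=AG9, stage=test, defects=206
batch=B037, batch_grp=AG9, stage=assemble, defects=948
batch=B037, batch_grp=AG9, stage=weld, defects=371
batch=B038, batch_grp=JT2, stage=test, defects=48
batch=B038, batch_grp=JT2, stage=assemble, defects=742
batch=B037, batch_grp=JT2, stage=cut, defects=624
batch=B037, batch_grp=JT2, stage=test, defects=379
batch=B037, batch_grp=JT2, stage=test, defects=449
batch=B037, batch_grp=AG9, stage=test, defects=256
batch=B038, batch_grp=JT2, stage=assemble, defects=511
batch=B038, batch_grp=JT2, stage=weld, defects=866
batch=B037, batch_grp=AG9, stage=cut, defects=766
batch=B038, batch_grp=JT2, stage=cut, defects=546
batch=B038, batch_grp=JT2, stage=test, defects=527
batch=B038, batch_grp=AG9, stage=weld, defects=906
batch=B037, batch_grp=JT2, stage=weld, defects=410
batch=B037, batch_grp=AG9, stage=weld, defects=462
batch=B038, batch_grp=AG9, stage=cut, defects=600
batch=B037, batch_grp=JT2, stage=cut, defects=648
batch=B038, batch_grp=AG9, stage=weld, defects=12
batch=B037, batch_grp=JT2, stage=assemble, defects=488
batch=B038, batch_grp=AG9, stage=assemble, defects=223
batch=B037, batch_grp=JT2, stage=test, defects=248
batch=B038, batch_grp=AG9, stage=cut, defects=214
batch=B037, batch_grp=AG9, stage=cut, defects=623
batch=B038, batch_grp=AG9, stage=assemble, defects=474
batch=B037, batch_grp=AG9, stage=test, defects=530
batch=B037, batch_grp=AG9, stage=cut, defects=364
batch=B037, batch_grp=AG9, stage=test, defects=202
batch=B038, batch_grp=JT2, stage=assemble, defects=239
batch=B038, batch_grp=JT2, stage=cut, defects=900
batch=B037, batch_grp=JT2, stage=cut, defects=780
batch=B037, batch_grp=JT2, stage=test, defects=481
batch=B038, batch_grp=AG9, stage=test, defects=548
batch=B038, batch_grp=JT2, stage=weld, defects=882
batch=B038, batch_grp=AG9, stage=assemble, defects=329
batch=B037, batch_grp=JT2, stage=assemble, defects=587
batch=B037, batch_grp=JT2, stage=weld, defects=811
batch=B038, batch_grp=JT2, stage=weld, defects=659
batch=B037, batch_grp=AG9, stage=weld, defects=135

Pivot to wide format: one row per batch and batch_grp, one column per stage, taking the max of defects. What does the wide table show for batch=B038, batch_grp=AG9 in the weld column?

993

Rows with batch=B038, batch_grp=AG9 and stage=weld: defects values are 993, 693, 113, 906, 12.
max(993, 693, 113, 906, 12) = 993.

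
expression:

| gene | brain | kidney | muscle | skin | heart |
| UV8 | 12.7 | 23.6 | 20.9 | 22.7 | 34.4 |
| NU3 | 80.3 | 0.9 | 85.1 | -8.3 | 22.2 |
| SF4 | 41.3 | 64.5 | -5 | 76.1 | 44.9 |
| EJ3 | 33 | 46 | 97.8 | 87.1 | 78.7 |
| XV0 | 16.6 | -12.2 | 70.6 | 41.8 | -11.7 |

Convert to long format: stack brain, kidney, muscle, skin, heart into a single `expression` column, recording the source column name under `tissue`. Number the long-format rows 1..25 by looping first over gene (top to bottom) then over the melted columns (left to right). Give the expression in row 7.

25 rows total (5 × 5). Row 7: index ⌊(7-1)/5⌋ = 1 into gene → NU3; (7-1) mod 5 = 1 into the melted columns → kidney.
So row 7 is (NU3, kidney, 0.9); expression = 0.9.

0.9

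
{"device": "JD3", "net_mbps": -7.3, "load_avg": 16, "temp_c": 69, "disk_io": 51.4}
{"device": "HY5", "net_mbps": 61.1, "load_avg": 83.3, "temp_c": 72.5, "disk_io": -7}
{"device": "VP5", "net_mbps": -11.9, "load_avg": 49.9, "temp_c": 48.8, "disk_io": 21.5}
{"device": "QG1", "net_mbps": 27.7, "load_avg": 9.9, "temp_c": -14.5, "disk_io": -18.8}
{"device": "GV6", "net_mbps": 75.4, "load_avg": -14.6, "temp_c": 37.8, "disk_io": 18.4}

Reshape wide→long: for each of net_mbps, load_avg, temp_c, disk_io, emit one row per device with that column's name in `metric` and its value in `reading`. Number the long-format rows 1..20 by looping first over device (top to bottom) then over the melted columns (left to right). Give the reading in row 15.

20 rows total (5 × 4). Row 15: index ⌊(15-1)/4⌋ = 3 into device → QG1; (15-1) mod 4 = 2 into the melted columns → temp_c.
So row 15 is (QG1, temp_c, -14.5); reading = -14.5.

-14.5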